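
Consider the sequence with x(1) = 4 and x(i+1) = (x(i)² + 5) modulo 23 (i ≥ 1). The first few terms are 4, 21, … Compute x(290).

7

x(1) = 4; x(2) = 21; x(3) = 9; x(4) = 17; x(5) = 18; x(6) = 7; x(7) = 8; x(8) = 0; x(9) = 5; x(10) = 7.
Since x(10) = x(6) = 7, the sequence is eventually periodic: after a pre-period of length 5 it cycles with period 4.
For i ≥ 6, x(i) depends only on (i - 6) mod 4. (290 - 6) mod 4 = 0, so x(290) = x(6) = 7.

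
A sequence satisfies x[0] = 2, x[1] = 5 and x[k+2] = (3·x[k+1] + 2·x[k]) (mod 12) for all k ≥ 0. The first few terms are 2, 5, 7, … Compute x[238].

7

x[0] = 2, x[1] = 5, x[2] = 7, x[3] = 7, x[4] = 11, x[5] = 11, x[6] = 7, x[7] = 7.
Since (x[6], x[7]) = (x[2], x[3]) = (7, 7) (two consecutive terms determine the rest), the sequence is eventually periodic: after a pre-period of length 2 it cycles with period 4.
For k ≥ 2, x[k] depends only on (k - 2) mod 4. (238 - 2) mod 4 = 0, so x[238] = x[2] = 7.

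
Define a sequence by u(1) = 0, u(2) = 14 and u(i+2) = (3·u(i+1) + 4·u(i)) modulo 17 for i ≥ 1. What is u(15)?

Computing terms: u(1) = 0; u(2) = 14; u(3) = 8; u(4) = 12; u(5) = 0; u(6) = 14.
Since (u(5), u(6)) = (u(1), u(2)) = (0, 14) (two consecutive terms determine the rest), the sequence is periodic with period 4.
(15 - 1) mod 4 = 2, so u(15) = u(3) = 8.

8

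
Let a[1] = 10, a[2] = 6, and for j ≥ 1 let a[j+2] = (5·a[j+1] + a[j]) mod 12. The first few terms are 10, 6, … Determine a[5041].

10

Computing terms: a[1] = 10, a[2] = 6, a[3] = 4, a[4] = 2, a[5] = 2, a[6] = 0, a[7] = 2, a[8] = 10, a[9] = 4, a[10] = 6, a[11] = 10, a[12] = 8, a[13] = 2, a[14] = 6, a[15] = 8, a[16] = 10, a[17] = 10, a[18] = 0, a[19] = 10, a[20] = 2, a[21] = 8, a[22] = 6, a[23] = 2, a[24] = 4, a[25] = 10, a[26] = 6.
Since (a[25], a[26]) = (a[1], a[2]) = (10, 6) (two consecutive terms determine the rest), the sequence is periodic with period 24.
So a[5041] = a[1 + ((5041-1) mod 24)] = a[1] = 10.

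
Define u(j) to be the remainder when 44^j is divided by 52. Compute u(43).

Listing terms: u(0) = 1; u(1) = 44; u(2) = 12; u(3) = 8; u(4) = 40; u(5) = 44.
Since u(5) = u(1) = 44, the sequence is eventually periodic: after a pre-period of length 1 it cycles with period 4.
For j ≥ 1, u(j) depends only on (j - 1) mod 4. (43 - 1) mod 4 = 2, so u(43) = u(3) = 8.

8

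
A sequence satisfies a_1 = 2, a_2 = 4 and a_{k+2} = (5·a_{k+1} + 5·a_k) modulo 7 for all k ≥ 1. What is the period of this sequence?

24

Computing terms: a_1 = 2; a_2 = 4; a_3 = 2; a_4 = 2; a_5 = 6; a_6 = 5; a_7 = 6; a_8 = 6; a_9 = 4; a_{10} = 1; a_{11} = 4; a_{12} = 4; a_{13} = 5; a_{14} = 3; a_{15} = 5; a_{16} = 5; a_{17} = 1; a_{18} = 2; a_{19} = 1; a_{20} = 1; a_{21} = 3; a_{22} = 6; a_{23} = 3; a_{24} = 3; a_{25} = 2; a_{26} = 4.
The sequence repeats with period 24.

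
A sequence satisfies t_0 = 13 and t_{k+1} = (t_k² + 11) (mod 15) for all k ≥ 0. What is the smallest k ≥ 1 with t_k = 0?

1

Computing terms: t_0 = 13; t_1 = 0; t_2 = 11; t_3 = 12; t_4 = 5; t_5 = 6; t_6 = 2; t_7 = 0.
Since t_7 = t_1 = 0, the sequence is eventually periodic: after a pre-period of length 1 it cycles with period 6.
The value 0 first appears (with k ≥ 1) at t_1.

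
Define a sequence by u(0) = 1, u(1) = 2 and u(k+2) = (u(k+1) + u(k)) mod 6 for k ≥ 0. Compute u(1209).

5

Listing terms: u(0) = 1,  u(1) = 2,  u(2) = 3,  u(3) = 5,  u(4) = 2,  u(5) = 1,  u(6) = 3,  u(7) = 4,  u(8) = 1,  u(9) = 5,  u(10) = 0,  u(11) = 5,  u(12) = 5,  u(13) = 4,  u(14) = 3,  u(15) = 1,  u(16) = 4,  u(17) = 5,  u(18) = 3,  u(19) = 2,  u(20) = 5,  u(21) = 1,  u(22) = 0,  u(23) = 1,  u(24) = 1,  u(25) = 2.
The sequence repeats with period 24.
(1209 - 0) mod 24 = 9, so u(1209) = u(9) = 5.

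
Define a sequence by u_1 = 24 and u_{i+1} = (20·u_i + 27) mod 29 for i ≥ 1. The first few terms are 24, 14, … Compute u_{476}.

10

u_1 = 24; u_2 = 14; u_3 = 17; u_4 = 19; u_5 = 1; u_6 = 18; u_7 = 10; u_8 = 24.
The sequence repeats with period 7.
(476 - 1) mod 7 = 6, so u_{476} = u_7 = 10.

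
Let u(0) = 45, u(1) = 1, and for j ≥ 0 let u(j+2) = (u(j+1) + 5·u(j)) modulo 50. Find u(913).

31

Listing terms: u(0) = 45; u(1) = 1; u(2) = 26; u(3) = 31; u(4) = 11; u(5) = 16; u(6) = 21; u(7) = 1; u(8) = 6; u(9) = 11; u(10) = 41; u(11) = 46; u(12) = 1; u(13) = 31; u(14) = 36; u(15) = 41; u(16) = 21; u(17) = 26; u(18) = 31.
Since (u(17), u(18)) = (u(2), u(3)) = (26, 31) (two consecutive terms determine the rest), the sequence is eventually periodic: after a pre-period of length 2 it cycles with period 15.
For j ≥ 2, u(j) depends only on (j - 2) mod 15. (913 - 2) mod 15 = 11, so u(913) = u(13) = 31.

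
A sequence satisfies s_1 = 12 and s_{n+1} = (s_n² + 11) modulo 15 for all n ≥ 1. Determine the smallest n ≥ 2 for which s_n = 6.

3

Computing terms: s_1 = 12, s_2 = 5, s_3 = 6, s_4 = 2, s_5 = 0, s_6 = 11, s_7 = 12.
The sequence repeats with period 6.
The value 6 first appears (with n ≥ 2) at s_3.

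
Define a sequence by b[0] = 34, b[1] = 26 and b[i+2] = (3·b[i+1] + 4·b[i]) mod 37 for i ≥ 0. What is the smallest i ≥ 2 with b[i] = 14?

Computing terms: b[0] = 34, b[1] = 26, b[2] = 29, b[3] = 6, b[4] = 23, b[5] = 19, b[6] = 1, b[7] = 5, b[8] = 19, b[9] = 3, b[10] = 11, b[11] = 8, b[12] = 31, b[13] = 14, b[14] = 18, b[15] = 36, b[16] = 32, b[17] = 18, b[18] = 34, b[19] = 26.
Since (b[18], b[19]) = (b[0], b[1]) = (34, 26) (two consecutive terms determine the rest), the sequence is periodic with period 18.
The value 14 first appears (with i ≥ 2) at b[13].

13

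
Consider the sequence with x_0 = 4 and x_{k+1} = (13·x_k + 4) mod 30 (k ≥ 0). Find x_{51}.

Listing terms: x_0 = 4, x_1 = 26, x_2 = 12, x_3 = 10, x_4 = 14, x_5 = 6, x_6 = 22, x_7 = 20, x_8 = 24, x_9 = 16, x_{10} = 2, x_{11} = 0, x_{12} = 4.
The sequence repeats with period 12.
So x_{51} = x_{0 + ((51-0) mod 12)} = x_3 = 10.

10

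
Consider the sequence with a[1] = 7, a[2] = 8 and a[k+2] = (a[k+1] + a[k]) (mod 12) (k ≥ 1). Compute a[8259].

3

We have a[1] = 7; a[2] = 8; a[3] = 3; a[4] = 11; a[5] = 2; a[6] = 1; a[7] = 3; a[8] = 4; a[9] = 7; a[10] = 11; a[11] = 6; a[12] = 5; a[13] = 11; a[14] = 4; a[15] = 3; a[16] = 7; a[17] = 10; a[18] = 5; a[19] = 3; a[20] = 8; a[21] = 11; a[22] = 7; a[23] = 6; a[24] = 1; a[25] = 7; a[26] = 8.
Since (a[25], a[26]) = (a[1], a[2]) = (7, 8) (two consecutive terms determine the rest), the sequence is periodic with period 24.
So a[8259] = a[1 + ((8259-1) mod 24)] = a[3] = 3.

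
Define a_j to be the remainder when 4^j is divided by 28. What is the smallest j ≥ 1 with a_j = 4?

Computing terms: a_0 = 1,  a_1 = 4,  a_2 = 16,  a_3 = 8,  a_4 = 4.
Since a_4 = a_1 = 4, the sequence is eventually periodic: after a pre-period of length 1 it cycles with period 3.
The value 4 first appears (with j ≥ 1) at a_1.

1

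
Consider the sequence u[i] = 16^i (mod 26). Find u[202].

Computing terms: u[0] = 1, u[1] = 16, u[2] = 22, u[3] = 14, u[4] = 16.
Since u[4] = u[1] = 16, the sequence is eventually periodic: after a pre-period of length 1 it cycles with period 3.
For i ≥ 1, u[i] depends only on (i - 1) mod 3. (202 - 1) mod 3 = 0, so u[202] = u[1] = 16.

16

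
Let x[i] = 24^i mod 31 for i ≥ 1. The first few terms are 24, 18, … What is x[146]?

Computing terms: x[1] = 24, x[2] = 18, x[3] = 29, x[4] = 14, x[5] = 26, x[6] = 4, x[7] = 3, x[8] = 10, x[9] = 23, x[10] = 25, x[11] = 11, x[12] = 16, x[13] = 12, x[14] = 9, x[15] = 30, x[16] = 7, x[17] = 13, x[18] = 2, x[19] = 17, x[20] = 5, x[21] = 27, x[22] = 28, x[23] = 21, x[24] = 8, x[25] = 6, x[26] = 20, x[27] = 15, x[28] = 19, x[29] = 22, x[30] = 1, x[31] = 24.
Since x[31] = x[1] = 24, the sequence is periodic with period 30.
So x[146] = x[1 + ((146-1) mod 30)] = x[26] = 20.

20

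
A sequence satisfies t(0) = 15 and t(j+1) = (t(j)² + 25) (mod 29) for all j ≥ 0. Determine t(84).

We have t(0) = 15, t(1) = 18, t(2) = 1, t(3) = 26, t(4) = 5, t(5) = 21, t(6) = 2, t(7) = 0, t(8) = 25, t(9) = 12, t(10) = 24, t(11) = 21.
Since t(11) = t(5) = 21, the sequence is eventually periodic: after a pre-period of length 5 it cycles with period 6.
For j ≥ 5, t(j) depends only on (j - 5) mod 6. (84 - 5) mod 6 = 1, so t(84) = t(6) = 2.

2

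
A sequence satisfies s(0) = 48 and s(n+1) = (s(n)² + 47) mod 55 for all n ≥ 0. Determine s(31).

41

Listing terms: s(0) = 48; s(1) = 41; s(2) = 23; s(3) = 26; s(4) = 8; s(5) = 1; s(6) = 48.
The sequence repeats with period 6.
(31 - 0) mod 6 = 1, so s(31) = s(1) = 41.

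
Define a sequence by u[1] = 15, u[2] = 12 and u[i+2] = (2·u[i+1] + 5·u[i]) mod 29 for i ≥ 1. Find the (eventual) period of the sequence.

14

Listing terms: u[1] = 15; u[2] = 12; u[3] = 12; u[4] = 26; u[5] = 25; u[6] = 6; u[7] = 21; u[8] = 14; u[9] = 17; u[10] = 17; u[11] = 3; u[12] = 4; u[13] = 23; u[14] = 8; u[15] = 15; u[16] = 12.
Since (u[15], u[16]) = (u[1], u[2]) = (15, 12) (two consecutive terms determine the rest), the sequence is periodic with period 14.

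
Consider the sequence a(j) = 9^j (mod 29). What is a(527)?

6

Computing terms: a(0) = 1,  a(1) = 9,  a(2) = 23,  a(3) = 4,  a(4) = 7,  a(5) = 5,  a(6) = 16,  a(7) = 28,  a(8) = 20,  a(9) = 6,  a(10) = 25,  a(11) = 22,  a(12) = 24,  a(13) = 13,  a(14) = 1.
The sequence repeats with period 14.
(527 - 0) mod 14 = 9, so a(527) = a(9) = 6.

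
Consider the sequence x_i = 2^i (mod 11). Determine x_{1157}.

7

We have x_1 = 2; x_2 = 4; x_3 = 8; x_4 = 5; x_5 = 10; x_6 = 9; x_7 = 7; x_8 = 3; x_9 = 6; x_{10} = 1; x_{11} = 2.
Since x_{11} = x_1 = 2, the sequence is periodic with period 10.
(1157 - 1) mod 10 = 6, so x_{1157} = x_7 = 7.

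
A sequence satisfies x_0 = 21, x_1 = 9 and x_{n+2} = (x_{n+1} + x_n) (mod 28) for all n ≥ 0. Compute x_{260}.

6

We have x_0 = 21, x_1 = 9, x_2 = 2, x_3 = 11, x_4 = 13, x_5 = 24, x_6 = 9, x_7 = 5, x_8 = 14, x_9 = 19, x_{10} = 5, x_{11} = 24, x_{12} = 1, x_{13} = 25, x_{14} = 26, x_{15} = 23, x_{16} = 21, x_{17} = 16, x_{18} = 9, x_{19} = 25, x_{20} = 6, x_{21} = 3, x_{22} = 9, x_{23} = 12, x_{24} = 21, x_{25} = 5, x_{26} = 26, x_{27} = 3, x_{28} = 1, x_{29} = 4, x_{30} = 5, x_{31} = 9, x_{32} = 14, x_{33} = 23, x_{34} = 9, x_{35} = 4, x_{36} = 13, x_{37} = 17, x_{38} = 2, x_{39} = 19, x_{40} = 21, x_{41} = 12, x_{42} = 5, x_{43} = 17, x_{44} = 22, x_{45} = 11, x_{46} = 5, x_{47} = 16, x_{48} = 21, x_{49} = 9.
The sequence repeats with period 48.
So x_{260} = x_{0 + ((260-0) mod 48)} = x_{20} = 6.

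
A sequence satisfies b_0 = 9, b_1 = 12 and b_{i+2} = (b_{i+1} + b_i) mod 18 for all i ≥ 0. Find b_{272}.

9

We have b_0 = 9; b_1 = 12; b_2 = 3; b_3 = 15; b_4 = 0; b_5 = 15; b_6 = 15; b_7 = 12; b_8 = 9; b_9 = 3; b_{10} = 12; b_{11} = 15; b_{12} = 9; b_{13} = 6; b_{14} = 15; b_{15} = 3; b_{16} = 0; b_{17} = 3; b_{18} = 3; b_{19} = 6; b_{20} = 9; b_{21} = 15; b_{22} = 6; b_{23} = 3; b_{24} = 9; b_{25} = 12.
Since (b_{24}, b_{25}) = (b_0, b_1) = (9, 12) (two consecutive terms determine the rest), the sequence is periodic with period 24.
So b_{272} = b_{0 + ((272-0) mod 24)} = b_8 = 9.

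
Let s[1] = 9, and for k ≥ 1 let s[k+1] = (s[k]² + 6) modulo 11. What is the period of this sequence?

s[1] = 9; s[2] = 10; s[3] = 7; s[4] = 0; s[5] = 6; s[6] = 9.
The sequence repeats with period 5.

5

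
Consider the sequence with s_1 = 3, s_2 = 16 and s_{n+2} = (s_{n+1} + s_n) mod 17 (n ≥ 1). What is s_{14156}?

11

s_1 = 3, s_2 = 16, s_3 = 2, s_4 = 1, s_5 = 3, s_6 = 4, s_7 = 7, s_8 = 11, s_9 = 1, s_{10} = 12, s_{11} = 13, s_{12} = 8, s_{13} = 4, s_{14} = 12, s_{15} = 16, s_{16} = 11, s_{17} = 10, s_{18} = 4, s_{19} = 14, s_{20} = 1, s_{21} = 15, s_{22} = 16, s_{23} = 14, s_{24} = 13, s_{25} = 10, s_{26} = 6, s_{27} = 16, s_{28} = 5, s_{29} = 4, s_{30} = 9, s_{31} = 13, s_{32} = 5, s_{33} = 1, s_{34} = 6, s_{35} = 7, s_{36} = 13, s_{37} = 3, s_{38} = 16.
Since (s_{37}, s_{38}) = (s_1, s_2) = (3, 16) (two consecutive terms determine the rest), the sequence is periodic with period 36.
So s_{14156} = s_{1 + ((14156-1) mod 36)} = s_8 = 11.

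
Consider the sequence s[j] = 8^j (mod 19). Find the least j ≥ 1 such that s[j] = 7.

Listing terms: s[0] = 1,  s[1] = 8,  s[2] = 7,  s[3] = 18,  s[4] = 11,  s[5] = 12,  s[6] = 1.
Since s[6] = s[0] = 1, the sequence is periodic with period 6.
The value 7 first appears (with j ≥ 1) at s[2].

2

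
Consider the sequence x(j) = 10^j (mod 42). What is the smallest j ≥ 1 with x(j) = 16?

Computing terms: x(0) = 1, x(1) = 10, x(2) = 16, x(3) = 34, x(4) = 4, x(5) = 40, x(6) = 22, x(7) = 10.
Since x(7) = x(1) = 10, the sequence is eventually periodic: after a pre-period of length 1 it cycles with period 6.
The value 16 first appears (with j ≥ 1) at x(2).

2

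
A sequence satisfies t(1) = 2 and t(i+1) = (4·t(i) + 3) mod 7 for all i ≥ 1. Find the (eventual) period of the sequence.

Listing terms: t(1) = 2,  t(2) = 4,  t(3) = 5,  t(4) = 2.
The sequence repeats with period 3.

3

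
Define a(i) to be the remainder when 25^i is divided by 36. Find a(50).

13

Computing terms: a(1) = 25,  a(2) = 13,  a(3) = 1,  a(4) = 25.
Since a(4) = a(1) = 25, the sequence is periodic with period 3.
So a(50) = a(1 + ((50-1) mod 3)) = a(2) = 13.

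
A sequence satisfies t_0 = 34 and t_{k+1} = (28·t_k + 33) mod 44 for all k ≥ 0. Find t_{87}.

We have t_0 = 34,  t_1 = 17,  t_2 = 25,  t_3 = 29,  t_4 = 9,  t_5 = 21,  t_6 = 5,  t_7 = 41,  t_8 = 37,  t_9 = 13,  t_{10} = 1,  t_{11} = 17.
Since t_{11} = t_1 = 17, the sequence is eventually periodic: after a pre-period of length 1 it cycles with period 10.
For k ≥ 1, t_k depends only on (k - 1) mod 10. (87 - 1) mod 10 = 6, so t_{87} = t_7 = 41.

41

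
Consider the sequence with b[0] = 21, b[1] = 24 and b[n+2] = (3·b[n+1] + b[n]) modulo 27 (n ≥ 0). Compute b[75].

6

b[0] = 21, b[1] = 24, b[2] = 12, b[3] = 6, b[4] = 3, b[5] = 15, b[6] = 21, b[7] = 24.
The sequence repeats with period 6.
So b[75] = b[0 + ((75-0) mod 6)] = b[3] = 6.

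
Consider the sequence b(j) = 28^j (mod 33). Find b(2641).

28

b(1) = 28, b(2) = 25, b(3) = 7, b(4) = 31, b(5) = 10, b(6) = 16, b(7) = 19, b(8) = 4, b(9) = 13, b(10) = 1, b(11) = 28.
Since b(11) = b(1) = 28, the sequence is periodic with period 10.
So b(2641) = b(1 + ((2641-1) mod 10)) = b(1) = 28.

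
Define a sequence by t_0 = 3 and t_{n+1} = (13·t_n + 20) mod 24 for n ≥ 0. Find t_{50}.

t_0 = 3,  t_1 = 11,  t_2 = 19,  t_3 = 3.
The sequence repeats with period 3.
So t_{50} = t_{0 + ((50-0) mod 3)} = t_2 = 19.

19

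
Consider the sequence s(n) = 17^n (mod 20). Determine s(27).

s(0) = 1; s(1) = 17; s(2) = 9; s(3) = 13; s(4) = 1.
Since s(4) = s(0) = 1, the sequence is periodic with period 4.
(27 - 0) mod 4 = 3, so s(27) = s(3) = 13.

13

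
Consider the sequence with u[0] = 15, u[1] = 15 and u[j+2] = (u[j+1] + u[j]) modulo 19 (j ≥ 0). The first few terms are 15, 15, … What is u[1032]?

Computing terms: u[0] = 15; u[1] = 15; u[2] = 11; u[3] = 7; u[4] = 18; u[5] = 6; u[6] = 5; u[7] = 11; u[8] = 16; u[9] = 8; u[10] = 5; u[11] = 13; u[12] = 18; u[13] = 12; u[14] = 11; u[15] = 4; u[16] = 15; u[17] = 0; u[18] = 15; u[19] = 15.
The sequence repeats with period 18.
(1032 - 0) mod 18 = 6, so u[1032] = u[6] = 5.

5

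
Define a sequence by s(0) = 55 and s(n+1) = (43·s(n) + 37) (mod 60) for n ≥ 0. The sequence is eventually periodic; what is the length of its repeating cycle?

12

Computing terms: s(0) = 55,  s(1) = 2,  s(2) = 3,  s(3) = 46,  s(4) = 35,  s(5) = 42,  s(6) = 43,  s(7) = 26,  s(8) = 15,  s(9) = 22,  s(10) = 23,  s(11) = 6,  s(12) = 55.
The sequence repeats with period 12.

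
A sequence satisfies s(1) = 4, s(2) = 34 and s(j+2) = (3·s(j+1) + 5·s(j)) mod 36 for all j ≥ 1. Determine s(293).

s(1) = 4; s(2) = 34; s(3) = 14; s(4) = 32; s(5) = 22; s(6) = 10; s(7) = 32; s(8) = 2; s(9) = 22; s(10) = 4; s(11) = 14; s(12) = 26; s(13) = 4; s(14) = 34.
Since (s(13), s(14)) = (s(1), s(2)) = (4, 34) (two consecutive terms determine the rest), the sequence is periodic with period 12.
So s(293) = s(1 + ((293-1) mod 12)) = s(5) = 22.

22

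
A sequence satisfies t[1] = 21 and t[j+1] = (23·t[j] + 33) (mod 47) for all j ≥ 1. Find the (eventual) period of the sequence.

46

Listing terms: t[1] = 21, t[2] = 46, t[3] = 10, t[4] = 28, t[5] = 19, t[6] = 0, t[7] = 33, t[8] = 40, t[9] = 13, t[10] = 3, t[11] = 8, t[12] = 29, t[13] = 42, t[14] = 12, t[15] = 27, t[16] = 43, t[17] = 35, t[18] = 39, t[19] = 37, t[20] = 38, t[21] = 14, t[22] = 26, t[23] = 20, t[24] = 23, t[25] = 45, t[26] = 34, t[27] = 16, t[28] = 25, t[29] = 44, t[30] = 11, t[31] = 4, t[32] = 31, t[33] = 41, t[34] = 36, t[35] = 15, t[36] = 2, t[37] = 32, t[38] = 17, t[39] = 1, t[40] = 9, t[41] = 5, t[42] = 7, t[43] = 6, t[44] = 30, t[45] = 18, t[46] = 24, t[47] = 21.
The sequence repeats with period 46.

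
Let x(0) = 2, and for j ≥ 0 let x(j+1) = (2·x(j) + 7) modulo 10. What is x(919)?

We have x(0) = 2,  x(1) = 1,  x(2) = 9,  x(3) = 5,  x(4) = 7,  x(5) = 1.
Since x(5) = x(1) = 1, the sequence is eventually periodic: after a pre-period of length 1 it cycles with period 4.
For j ≥ 1, x(j) depends only on (j - 1) mod 4. (919 - 1) mod 4 = 2, so x(919) = x(3) = 5.

5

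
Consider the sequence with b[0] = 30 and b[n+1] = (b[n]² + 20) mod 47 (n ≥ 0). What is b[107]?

1

Computing terms: b[0] = 30,  b[1] = 27,  b[2] = 44,  b[3] = 29,  b[4] = 15,  b[5] = 10,  b[6] = 26,  b[7] = 38,  b[8] = 7,  b[9] = 22,  b[10] = 34,  b[11] = 1,  b[12] = 21,  b[13] = 38.
Since b[13] = b[7] = 38, the sequence is eventually periodic: after a pre-period of length 7 it cycles with period 6.
For n ≥ 7, b[n] depends only on (n - 7) mod 6. (107 - 7) mod 6 = 4, so b[107] = b[11] = 1.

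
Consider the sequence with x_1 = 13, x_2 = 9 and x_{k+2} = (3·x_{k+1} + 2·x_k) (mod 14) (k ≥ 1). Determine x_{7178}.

5

x_1 = 13,  x_2 = 9,  x_3 = 11,  x_4 = 9,  x_5 = 7,  x_6 = 11,  x_7 = 5,  x_8 = 9,  x_9 = 9,  x_{10} = 3,  x_{11} = 13,  x_{12} = 3,  x_{13} = 7,  x_{14} = 13,  x_{15} = 11,  x_{16} = 3,  x_{17} = 3,  x_{18} = 1,  x_{19} = 9,  x_{20} = 1,  x_{21} = 7,  x_{22} = 9,  x_{23} = 13,  x_{24} = 1,  x_{25} = 1,  x_{26} = 5,  x_{27} = 3,  x_{28} = 5,  x_{29} = 7,  x_{30} = 3,  x_{31} = 9,  x_{32} = 5,  x_{33} = 5,  x_{34} = 11,  x_{35} = 1,  x_{36} = 11,  x_{37} = 7,  x_{38} = 1,  x_{39} = 3,  x_{40} = 11,  x_{41} = 11,  x_{42} = 13,  x_{43} = 5,  x_{44} = 13,  x_{45} = 7,  x_{46} = 5,  x_{47} = 1,  x_{48} = 13,  x_{49} = 13,  x_{50} = 9.
Since (x_{49}, x_{50}) = (x_1, x_2) = (13, 9) (two consecutive terms determine the rest), the sequence is periodic with period 48.
(7178 - 1) mod 48 = 25, so x_{7178} = x_{26} = 5.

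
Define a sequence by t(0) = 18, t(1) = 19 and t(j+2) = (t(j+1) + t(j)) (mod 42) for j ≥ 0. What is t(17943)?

Listing terms: t(0) = 18, t(1) = 19, t(2) = 37, t(3) = 14, t(4) = 9, t(5) = 23, t(6) = 32, t(7) = 13, t(8) = 3, t(9) = 16, t(10) = 19, t(11) = 35, t(12) = 12, t(13) = 5, t(14) = 17, t(15) = 22, t(16) = 39, t(17) = 19, t(18) = 16, t(19) = 35, t(20) = 9, t(21) = 2, t(22) = 11, t(23) = 13, t(24) = 24, t(25) = 37, t(26) = 19, t(27) = 14, t(28) = 33, t(29) = 5, t(30) = 38, t(31) = 1, t(32) = 39, t(33) = 40, t(34) = 37, t(35) = 35, t(36) = 30, t(37) = 23, t(38) = 11, t(39) = 34, t(40) = 3, t(41) = 37, t(42) = 40, t(43) = 35, t(44) = 33, t(45) = 26, t(46) = 17, t(47) = 1, t(48) = 18, t(49) = 19.
Since (t(48), t(49)) = (t(0), t(1)) = (18, 19) (two consecutive terms determine the rest), the sequence is periodic with period 48.
(17943 - 0) mod 48 = 39, so t(17943) = t(39) = 34.

34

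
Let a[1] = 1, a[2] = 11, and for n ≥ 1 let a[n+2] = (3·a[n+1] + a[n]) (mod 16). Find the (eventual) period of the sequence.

We have a[1] = 1,  a[2] = 11,  a[3] = 2,  a[4] = 1,  a[5] = 5,  a[6] = 0,  a[7] = 5,  a[8] = 15,  a[9] = 2,  a[10] = 5,  a[11] = 1,  a[12] = 8,  a[13] = 9,  a[14] = 3,  a[15] = 2,  a[16] = 9,  a[17] = 13,  a[18] = 0,  a[19] = 13,  a[20] = 7,  a[21] = 2,  a[22] = 13,  a[23] = 9,  a[24] = 8,  a[25] = 1,  a[26] = 11.
Since (a[25], a[26]) = (a[1], a[2]) = (1, 11) (two consecutive terms determine the rest), the sequence is periodic with period 24.

24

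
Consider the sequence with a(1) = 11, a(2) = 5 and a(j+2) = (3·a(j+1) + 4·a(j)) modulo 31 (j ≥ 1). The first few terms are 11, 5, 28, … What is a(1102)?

Listing terms: a(1) = 11, a(2) = 5, a(3) = 28, a(4) = 11, a(5) = 21, a(6) = 14, a(7) = 2, a(8) = 0, a(9) = 8, a(10) = 24, a(11) = 11, a(12) = 5.
Since (a(11), a(12)) = (a(1), a(2)) = (11, 5) (two consecutive terms determine the rest), the sequence is periodic with period 10.
(1102 - 1) mod 10 = 1, so a(1102) = a(2) = 5.

5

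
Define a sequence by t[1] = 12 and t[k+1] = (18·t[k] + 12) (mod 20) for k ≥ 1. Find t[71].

We have t[1] = 12, t[2] = 8, t[3] = 16, t[4] = 0, t[5] = 12.
Since t[5] = t[1] = 12, the sequence is periodic with period 4.
(71 - 1) mod 4 = 2, so t[71] = t[3] = 16.

16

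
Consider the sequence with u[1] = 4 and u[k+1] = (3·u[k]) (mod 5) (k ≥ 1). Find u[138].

2

u[1] = 4, u[2] = 2, u[3] = 1, u[4] = 3, u[5] = 4.
Since u[5] = u[1] = 4, the sequence is periodic with period 4.
So u[138] = u[1 + ((138-1) mod 4)] = u[2] = 2.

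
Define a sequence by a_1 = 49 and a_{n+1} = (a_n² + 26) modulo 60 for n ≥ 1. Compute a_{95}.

Computing terms: a_1 = 49, a_2 = 27, a_3 = 35, a_4 = 51, a_5 = 47, a_6 = 15, a_7 = 11, a_8 = 27.
Since a_8 = a_2 = 27, the sequence is eventually periodic: after a pre-period of length 1 it cycles with period 6.
For n ≥ 2, a_n depends only on (n - 2) mod 6. (95 - 2) mod 6 = 3, so a_{95} = a_5 = 47.

47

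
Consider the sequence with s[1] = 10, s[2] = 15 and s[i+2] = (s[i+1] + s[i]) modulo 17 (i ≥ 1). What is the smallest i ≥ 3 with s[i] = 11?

We have s[1] = 10, s[2] = 15, s[3] = 8, s[4] = 6, s[5] = 14, s[6] = 3, s[7] = 0, s[8] = 3, s[9] = 3, s[10] = 6, s[11] = 9, s[12] = 15, s[13] = 7, s[14] = 5, s[15] = 12, s[16] = 0, s[17] = 12, s[18] = 12, s[19] = 7, s[20] = 2, s[21] = 9, s[22] = 11, s[23] = 3, s[24] = 14, s[25] = 0, s[26] = 14, s[27] = 14, s[28] = 11, s[29] = 8, s[30] = 2, s[31] = 10, s[32] = 12, s[33] = 5, s[34] = 0, s[35] = 5, s[36] = 5, s[37] = 10, s[38] = 15.
Since (s[37], s[38]) = (s[1], s[2]) = (10, 15) (two consecutive terms determine the rest), the sequence is periodic with period 36.
The value 11 first appears (with i ≥ 3) at s[22].

22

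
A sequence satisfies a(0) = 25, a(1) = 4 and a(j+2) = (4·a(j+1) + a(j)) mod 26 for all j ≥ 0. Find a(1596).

a(0) = 25, a(1) = 4, a(2) = 15, a(3) = 12, a(4) = 11, a(5) = 4, a(6) = 1, a(7) = 8, a(8) = 7, a(9) = 10, a(10) = 21, a(11) = 16, a(12) = 7, a(13) = 18, a(14) = 1, a(15) = 22, a(16) = 11, a(17) = 14, a(18) = 15, a(19) = 22, a(20) = 25, a(21) = 18, a(22) = 19, a(23) = 16, a(24) = 5, a(25) = 10, a(26) = 19, a(27) = 8, a(28) = 25, a(29) = 4.
Since (a(28), a(29)) = (a(0), a(1)) = (25, 4) (two consecutive terms determine the rest), the sequence is periodic with period 28.
So a(1596) = a(0 + ((1596-0) mod 28)) = a(0) = 25.

25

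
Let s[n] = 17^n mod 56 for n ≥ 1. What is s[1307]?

33

Listing terms: s[1] = 17,  s[2] = 9,  s[3] = 41,  s[4] = 25,  s[5] = 33,  s[6] = 1,  s[7] = 17.
Since s[7] = s[1] = 17, the sequence is periodic with period 6.
(1307 - 1) mod 6 = 4, so s[1307] = s[5] = 33.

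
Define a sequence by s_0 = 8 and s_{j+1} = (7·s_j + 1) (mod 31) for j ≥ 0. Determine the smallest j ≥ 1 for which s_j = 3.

11

We have s_0 = 8, s_1 = 26, s_2 = 28, s_3 = 11, s_4 = 16, s_5 = 20, s_6 = 17, s_7 = 27, s_8 = 4, s_9 = 29, s_{10} = 18, s_{11} = 3, s_{12} = 22, s_{13} = 0, s_{14} = 1, s_{15} = 8.
Since s_{15} = s_0 = 8, the sequence is periodic with period 15.
The value 3 first appears (with j ≥ 1) at s_{11}.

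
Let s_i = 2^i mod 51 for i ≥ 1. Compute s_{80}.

1

Listing terms: s_1 = 2, s_2 = 4, s_3 = 8, s_4 = 16, s_5 = 32, s_6 = 13, s_7 = 26, s_8 = 1, s_9 = 2.
The sequence repeats with period 8.
So s_{80} = s_{1 + ((80-1) mod 8)} = s_8 = 1.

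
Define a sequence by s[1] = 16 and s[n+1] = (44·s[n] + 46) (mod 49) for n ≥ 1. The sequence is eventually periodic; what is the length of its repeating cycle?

21

s[1] = 16, s[2] = 15, s[3] = 20, s[4] = 44, s[5] = 22, s[6] = 34, s[7] = 23, s[8] = 29, s[9] = 48, s[10] = 2, s[11] = 36, s[12] = 13, s[13] = 30, s[14] = 43, s[15] = 27, s[16] = 9, s[17] = 1, s[18] = 41, s[19] = 37, s[20] = 8, s[21] = 6, s[22] = 16.
Since s[22] = s[1] = 16, the sequence is periodic with period 21.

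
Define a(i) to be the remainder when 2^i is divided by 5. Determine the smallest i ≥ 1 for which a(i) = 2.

1

a(0) = 1, a(1) = 2, a(2) = 4, a(3) = 3, a(4) = 1.
Since a(4) = a(0) = 1, the sequence is periodic with period 4.
The value 2 first appears (with i ≥ 1) at a(1).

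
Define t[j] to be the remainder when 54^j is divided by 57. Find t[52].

36

Computing terms: t[0] = 1,  t[1] = 54,  t[2] = 9,  t[3] = 30,  t[4] = 24,  t[5] = 42,  t[6] = 45,  t[7] = 36,  t[8] = 6,  t[9] = 39,  t[10] = 54.
Since t[10] = t[1] = 54, the sequence is eventually periodic: after a pre-period of length 1 it cycles with period 9.
For j ≥ 1, t[j] depends only on (j - 1) mod 9. (52 - 1) mod 9 = 6, so t[52] = t[7] = 36.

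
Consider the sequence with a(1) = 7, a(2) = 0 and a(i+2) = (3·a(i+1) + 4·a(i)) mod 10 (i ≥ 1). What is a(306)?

Computing terms: a(1) = 7, a(2) = 0, a(3) = 8, a(4) = 4, a(5) = 4, a(6) = 8, a(7) = 0, a(8) = 2, a(9) = 6, a(10) = 6, a(11) = 2, a(12) = 0, a(13) = 8.
Since (a(12), a(13)) = (a(2), a(3)) = (0, 8) (two consecutive terms determine the rest), the sequence is eventually periodic: after a pre-period of length 1 it cycles with period 10.
For i ≥ 2, a(i) depends only on (i - 2) mod 10. (306 - 2) mod 10 = 4, so a(306) = a(6) = 8.

8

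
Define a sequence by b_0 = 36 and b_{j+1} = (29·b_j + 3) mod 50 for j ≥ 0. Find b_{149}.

27

We have b_0 = 36; b_1 = 47; b_2 = 16; b_3 = 17; b_4 = 46; b_5 = 37; b_6 = 26; b_7 = 7; b_8 = 6; b_9 = 27; b_{10} = 36.
Since b_{10} = b_0 = 36, the sequence is periodic with period 10.
So b_{149} = b_{0 + ((149-0) mod 10)} = b_9 = 27.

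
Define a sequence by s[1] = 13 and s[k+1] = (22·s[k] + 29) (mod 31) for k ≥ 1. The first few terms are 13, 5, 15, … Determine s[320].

Listing terms: s[1] = 13, s[2] = 5, s[3] = 15, s[4] = 18, s[5] = 22, s[6] = 17, s[7] = 0, s[8] = 29, s[9] = 16, s[10] = 9, s[11] = 10, s[12] = 1, s[13] = 20, s[14] = 4, s[15] = 24, s[16] = 30, s[17] = 7, s[18] = 28, s[19] = 25, s[20] = 21, s[21] = 26, s[22] = 12, s[23] = 14, s[24] = 27, s[25] = 3, s[26] = 2, s[27] = 11, s[28] = 23, s[29] = 8, s[30] = 19, s[31] = 13.
Since s[31] = s[1] = 13, the sequence is periodic with period 30.
(320 - 1) mod 30 = 19, so s[320] = s[20] = 21.

21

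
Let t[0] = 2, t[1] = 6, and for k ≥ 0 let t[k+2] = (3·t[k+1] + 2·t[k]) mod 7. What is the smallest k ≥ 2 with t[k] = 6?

20

We have t[0] = 2, t[1] = 6, t[2] = 1, t[3] = 1, t[4] = 5, t[5] = 3, t[6] = 5, t[7] = 0, t[8] = 3, t[9] = 2, t[10] = 5, t[11] = 5, t[12] = 4, t[13] = 1, t[14] = 4, t[15] = 0, t[16] = 1, t[17] = 3, t[18] = 4, t[19] = 4, t[20] = 6, t[21] = 5, t[22] = 6, t[23] = 0, t[24] = 5, t[25] = 1, t[26] = 6, t[27] = 6, t[28] = 2, t[29] = 4, t[30] = 2, t[31] = 0, t[32] = 4, t[33] = 5, t[34] = 2, t[35] = 2, t[36] = 3, t[37] = 6, t[38] = 3, t[39] = 0, t[40] = 6, t[41] = 4, t[42] = 3, t[43] = 3, t[44] = 1, t[45] = 2, t[46] = 1, t[47] = 0, t[48] = 2, t[49] = 6.
The sequence repeats with period 48.
The value 6 first appears (with k ≥ 2) at t[20].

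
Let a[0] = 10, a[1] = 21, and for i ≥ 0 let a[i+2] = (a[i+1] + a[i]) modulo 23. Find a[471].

Computing terms: a[0] = 10; a[1] = 21; a[2] = 8; a[3] = 6; a[4] = 14; a[5] = 20; a[6] = 11; a[7] = 8; a[8] = 19; a[9] = 4; a[10] = 0; a[11] = 4; a[12] = 4; a[13] = 8; a[14] = 12; a[15] = 20; a[16] = 9; a[17] = 6; a[18] = 15; a[19] = 21; a[20] = 13; a[21] = 11; a[22] = 1; a[23] = 12; a[24] = 13; a[25] = 2; a[26] = 15; a[27] = 17; a[28] = 9; a[29] = 3; a[30] = 12; a[31] = 15; a[32] = 4; a[33] = 19; a[34] = 0; a[35] = 19; a[36] = 19; a[37] = 15; a[38] = 11; a[39] = 3; a[40] = 14; a[41] = 17; a[42] = 8; a[43] = 2; a[44] = 10; a[45] = 12; a[46] = 22; a[47] = 11; a[48] = 10; a[49] = 21.
Since (a[48], a[49]) = (a[0], a[1]) = (10, 21) (two consecutive terms determine the rest), the sequence is periodic with period 48.
So a[471] = a[0 + ((471-0) mod 48)] = a[39] = 3.

3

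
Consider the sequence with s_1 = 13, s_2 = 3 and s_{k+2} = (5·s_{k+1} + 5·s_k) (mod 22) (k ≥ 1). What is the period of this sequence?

30

Listing terms: s_1 = 13, s_2 = 3, s_3 = 14, s_4 = 19, s_5 = 11, s_6 = 18, s_7 = 13, s_8 = 1, s_9 = 4, s_{10} = 3, s_{11} = 13, s_{12} = 14, s_{13} = 3, s_{14} = 19, s_{15} = 0, s_{16} = 7, s_{17} = 13, s_{18} = 12, s_{19} = 15, s_{20} = 3, s_{21} = 2, s_{22} = 3, s_{23} = 3, s_{24} = 8, s_{25} = 11, s_{26} = 7, s_{27} = 2, s_{28} = 1, s_{29} = 15, s_{30} = 14, s_{31} = 13, s_{32} = 3.
The sequence repeats with period 30.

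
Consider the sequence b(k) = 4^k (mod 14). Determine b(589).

Listing terms: b(1) = 4, b(2) = 2, b(3) = 8, b(4) = 4.
The sequence repeats with period 3.
(589 - 1) mod 3 = 0, so b(589) = b(1) = 4.

4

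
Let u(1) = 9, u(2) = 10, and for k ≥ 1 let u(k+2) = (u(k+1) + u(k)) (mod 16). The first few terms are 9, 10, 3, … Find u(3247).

u(1) = 9; u(2) = 10; u(3) = 3; u(4) = 13; u(5) = 0; u(6) = 13; u(7) = 13; u(8) = 10; u(9) = 7; u(10) = 1; u(11) = 8; u(12) = 9; u(13) = 1; u(14) = 10; u(15) = 11; u(16) = 5; u(17) = 0; u(18) = 5; u(19) = 5; u(20) = 10; u(21) = 15; u(22) = 9; u(23) = 8; u(24) = 1; u(25) = 9; u(26) = 10.
Since (u(25), u(26)) = (u(1), u(2)) = (9, 10) (two consecutive terms determine the rest), the sequence is periodic with period 24.
(3247 - 1) mod 24 = 6, so u(3247) = u(7) = 13.

13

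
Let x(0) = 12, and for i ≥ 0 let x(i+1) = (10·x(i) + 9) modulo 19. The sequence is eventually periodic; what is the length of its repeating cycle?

Computing terms: x(0) = 12,  x(1) = 15,  x(2) = 7,  x(3) = 3,  x(4) = 1,  x(5) = 0,  x(6) = 9,  x(7) = 4,  x(8) = 11,  x(9) = 5,  x(10) = 2,  x(11) = 10,  x(12) = 14,  x(13) = 16,  x(14) = 17,  x(15) = 8,  x(16) = 13,  x(17) = 6,  x(18) = 12.
Since x(18) = x(0) = 12, the sequence is periodic with period 18.

18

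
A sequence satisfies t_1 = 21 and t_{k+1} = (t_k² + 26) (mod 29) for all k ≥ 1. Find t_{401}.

t_1 = 21; t_2 = 3; t_3 = 6; t_4 = 4; t_5 = 13; t_6 = 21.
Since t_6 = t_1 = 21, the sequence is periodic with period 5.
So t_{401} = t_{1 + ((401-1) mod 5)} = t_1 = 21.

21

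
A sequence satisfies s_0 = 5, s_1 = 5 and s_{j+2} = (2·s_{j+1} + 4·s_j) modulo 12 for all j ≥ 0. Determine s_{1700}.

4

Listing terms: s_0 = 5,  s_1 = 5,  s_2 = 6,  s_3 = 8,  s_4 = 4,  s_5 = 4,  s_6 = 0,  s_7 = 4,  s_8 = 8,  s_9 = 8,  s_{10} = 0,  s_{11} = 8,  s_{12} = 4.
Since (s_{11}, s_{12}) = (s_3, s_4) = (8, 4) (two consecutive terms determine the rest), the sequence is eventually periodic: after a pre-period of length 3 it cycles with period 8.
For j ≥ 3, s_j depends only on (j - 3) mod 8. (1700 - 3) mod 8 = 1, so s_{1700} = s_4 = 4.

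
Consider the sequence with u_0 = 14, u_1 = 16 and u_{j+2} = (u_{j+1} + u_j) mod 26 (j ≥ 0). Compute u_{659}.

10

Listing terms: u_0 = 14,  u_1 = 16,  u_2 = 4,  u_3 = 20,  u_4 = 24,  u_5 = 18,  u_6 = 16,  u_7 = 8,  u_8 = 24,  u_9 = 6,  u_{10} = 4,  u_{11} = 10,  u_{12} = 14,  u_{13} = 24,  u_{14} = 12,  u_{15} = 10,  u_{16} = 22,  u_{17} = 6,  u_{18} = 2,  u_{19} = 8,  u_{20} = 10,  u_{21} = 18,  u_{22} = 2,  u_{23} = 20,  u_{24} = 22,  u_{25} = 16,  u_{26} = 12,  u_{27} = 2,  u_{28} = 14,  u_{29} = 16.
The sequence repeats with period 28.
So u_{659} = u_{0 + ((659-0) mod 28)} = u_{15} = 10.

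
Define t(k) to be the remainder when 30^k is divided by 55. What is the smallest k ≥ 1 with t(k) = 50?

t(0) = 1, t(1) = 30, t(2) = 20, t(3) = 50, t(4) = 15, t(5) = 10, t(6) = 25, t(7) = 35, t(8) = 5, t(9) = 40, t(10) = 45, t(11) = 30.
Since t(11) = t(1) = 30, the sequence is eventually periodic: after a pre-period of length 1 it cycles with period 10.
The value 50 first appears (with k ≥ 1) at t(3).

3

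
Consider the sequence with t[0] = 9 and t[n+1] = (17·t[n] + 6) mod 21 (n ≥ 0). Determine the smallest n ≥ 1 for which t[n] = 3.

4

We have t[0] = 9,  t[1] = 12,  t[2] = 0,  t[3] = 6,  t[4] = 3,  t[5] = 15,  t[6] = 9.
Since t[6] = t[0] = 9, the sequence is periodic with period 6.
The value 3 first appears (with n ≥ 1) at t[4].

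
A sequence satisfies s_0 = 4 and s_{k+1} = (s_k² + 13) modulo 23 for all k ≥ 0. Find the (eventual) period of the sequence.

5

We have s_0 = 4, s_1 = 6, s_2 = 3, s_3 = 22, s_4 = 14, s_5 = 2, s_6 = 17, s_7 = 3.
Since s_7 = s_2 = 3, the sequence is eventually periodic: after a pre-period of length 2 it cycles with period 5.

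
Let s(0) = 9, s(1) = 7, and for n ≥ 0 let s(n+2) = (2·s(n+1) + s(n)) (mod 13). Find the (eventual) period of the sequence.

28

Listing terms: s(0) = 9,  s(1) = 7,  s(2) = 10,  s(3) = 1,  s(4) = 12,  s(5) = 12,  s(6) = 10,  s(7) = 6,  s(8) = 9,  s(9) = 11,  s(10) = 5,  s(11) = 8,  s(12) = 8,  s(13) = 11,  s(14) = 4,  s(15) = 6,  s(16) = 3,  s(17) = 12,  s(18) = 1,  s(19) = 1,  s(20) = 3,  s(21) = 7,  s(22) = 4,  s(23) = 2,  s(24) = 8,  s(25) = 5,  s(26) = 5,  s(27) = 2,  s(28) = 9,  s(29) = 7.
Since (s(28), s(29)) = (s(0), s(1)) = (9, 7) (two consecutive terms determine the rest), the sequence is periodic with period 28.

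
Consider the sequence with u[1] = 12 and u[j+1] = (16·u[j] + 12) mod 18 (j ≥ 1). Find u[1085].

6

Listing terms: u[1] = 12; u[2] = 6; u[3] = 0; u[4] = 12.
The sequence repeats with period 3.
So u[1085] = u[1 + ((1085-1) mod 3)] = u[2] = 6.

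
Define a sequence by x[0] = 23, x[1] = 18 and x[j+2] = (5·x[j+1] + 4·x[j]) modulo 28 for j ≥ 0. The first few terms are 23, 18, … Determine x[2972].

22

x[0] = 23, x[1] = 18, x[2] = 14, x[3] = 2, x[4] = 10, x[5] = 2, x[6] = 22, x[7] = 6, x[8] = 6, x[9] = 26, x[10] = 14, x[11] = 6, x[12] = 2, x[13] = 6, x[14] = 10, x[15] = 18, x[16] = 18, x[17] = 22, x[18] = 14, x[19] = 18, x[20] = 6, x[21] = 18, x[22] = 2, x[23] = 26, x[24] = 26, x[25] = 10, x[26] = 14, x[27] = 26, x[28] = 18, x[29] = 26, x[30] = 6, x[31] = 22, x[32] = 22, x[33] = 2, x[34] = 14, x[35] = 22, x[36] = 26, x[37] = 22, x[38] = 18, x[39] = 10, x[40] = 10, x[41] = 6, x[42] = 14, x[43] = 10, x[44] = 22, x[45] = 10, x[46] = 26, x[47] = 2, x[48] = 2, x[49] = 18, x[50] = 14.
Since (x[49], x[50]) = (x[1], x[2]) = (18, 14) (two consecutive terms determine the rest), the sequence is eventually periodic: after a pre-period of length 1 it cycles with period 48.
For j ≥ 1, x[j] depends only on (j - 1) mod 48. (2972 - 1) mod 48 = 43, so x[2972] = x[44] = 22.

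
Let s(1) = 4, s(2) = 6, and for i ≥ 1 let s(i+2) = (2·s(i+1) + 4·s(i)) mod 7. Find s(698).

s(1) = 4,  s(2) = 6,  s(3) = 0,  s(4) = 3,  s(5) = 6,  s(6) = 3,  s(7) = 2,  s(8) = 2,  s(9) = 5,  s(10) = 4,  s(11) = 0,  s(12) = 2,  s(13) = 4,  s(14) = 2,  s(15) = 6,  s(16) = 6,  s(17) = 1,  s(18) = 5,  s(19) = 0,  s(20) = 6,  s(21) = 5,  s(22) = 6,  s(23) = 4,  s(24) = 4,  s(25) = 3,  s(26) = 1,  s(27) = 0,  s(28) = 4,  s(29) = 1,  s(30) = 4,  s(31) = 5,  s(32) = 5,  s(33) = 2,  s(34) = 3,  s(35) = 0,  s(36) = 5,  s(37) = 3,  s(38) = 5,  s(39) = 1,  s(40) = 1,  s(41) = 6,  s(42) = 2,  s(43) = 0,  s(44) = 1,  s(45) = 2,  s(46) = 1,  s(47) = 3,  s(48) = 3,  s(49) = 4,  s(50) = 6.
Since (s(49), s(50)) = (s(1), s(2)) = (4, 6) (two consecutive terms determine the rest), the sequence is periodic with period 48.
(698 - 1) mod 48 = 25, so s(698) = s(26) = 1.

1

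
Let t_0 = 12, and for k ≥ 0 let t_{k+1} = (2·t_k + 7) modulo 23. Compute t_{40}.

10

t_0 = 12, t_1 = 8, t_2 = 0, t_3 = 7, t_4 = 21, t_5 = 3, t_6 = 13, t_7 = 10, t_8 = 4, t_9 = 15, t_{10} = 14, t_{11} = 12.
The sequence repeats with period 11.
So t_{40} = t_{0 + ((40-0) mod 11)} = t_7 = 10.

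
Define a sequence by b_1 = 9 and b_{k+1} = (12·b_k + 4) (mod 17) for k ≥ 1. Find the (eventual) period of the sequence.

b_1 = 9; b_2 = 10; b_3 = 5; b_4 = 13; b_5 = 7; b_6 = 3; b_7 = 6; b_8 = 8; b_9 = 15; b_{10} = 14; b_{11} = 2; b_{12} = 11; b_{13} = 0; b_{14} = 4; b_{15} = 1; b_{16} = 16; b_{17} = 9.
Since b_{17} = b_1 = 9, the sequence is periodic with period 16.

16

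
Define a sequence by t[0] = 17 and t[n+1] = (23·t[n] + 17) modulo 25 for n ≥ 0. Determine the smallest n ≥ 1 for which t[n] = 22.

16

We have t[0] = 17, t[1] = 8, t[2] = 1, t[3] = 15, t[4] = 12, t[5] = 18, t[6] = 6, t[7] = 5, t[8] = 7, t[9] = 3, t[10] = 11, t[11] = 20, t[12] = 2, t[13] = 13, t[14] = 16, t[15] = 10, t[16] = 22, t[17] = 23, t[18] = 21, t[19] = 0, t[20] = 17.
Since t[20] = t[0] = 17, the sequence is periodic with period 20.
The value 22 first appears (with n ≥ 1) at t[16].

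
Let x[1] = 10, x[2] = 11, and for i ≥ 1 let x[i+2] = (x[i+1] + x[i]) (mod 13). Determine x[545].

Listing terms: x[1] = 10; x[2] = 11; x[3] = 8; x[4] = 6; x[5] = 1; x[6] = 7; x[7] = 8; x[8] = 2; x[9] = 10; x[10] = 12; x[11] = 9; x[12] = 8; x[13] = 4; x[14] = 12; x[15] = 3; x[16] = 2; x[17] = 5; x[18] = 7; x[19] = 12; x[20] = 6; x[21] = 5; x[22] = 11; x[23] = 3; x[24] = 1; x[25] = 4; x[26] = 5; x[27] = 9; x[28] = 1; x[29] = 10; x[30] = 11.
The sequence repeats with period 28.
So x[545] = x[1 + ((545-1) mod 28)] = x[13] = 4.

4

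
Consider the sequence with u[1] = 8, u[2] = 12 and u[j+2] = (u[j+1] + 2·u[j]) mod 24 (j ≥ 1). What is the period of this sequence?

6

We have u[1] = 8, u[2] = 12, u[3] = 4, u[4] = 4, u[5] = 12, u[6] = 20, u[7] = 20, u[8] = 12, u[9] = 4.
Since (u[8], u[9]) = (u[2], u[3]) = (12, 4) (two consecutive terms determine the rest), the sequence is eventually periodic: after a pre-period of length 1 it cycles with period 6.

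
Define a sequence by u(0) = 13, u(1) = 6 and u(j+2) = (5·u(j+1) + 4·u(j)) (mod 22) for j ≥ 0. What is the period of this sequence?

40

Computing terms: u(0) = 13, u(1) = 6, u(2) = 16, u(3) = 16, u(4) = 12, u(5) = 14, u(6) = 8, u(7) = 8, u(8) = 6, u(9) = 18, u(10) = 4, u(11) = 4, u(12) = 14, u(13) = 20, u(14) = 2, u(15) = 2, u(16) = 18, u(17) = 10, u(18) = 12, u(19) = 12, u(20) = 20, u(21) = 16, u(22) = 6, u(23) = 6, u(24) = 10, u(25) = 8, u(26) = 14, u(27) = 14, u(28) = 16, u(29) = 4, u(30) = 18, u(31) = 18, u(32) = 8, u(33) = 2, u(34) = 20, u(35) = 20, u(36) = 4, u(37) = 12, u(38) = 10, u(39) = 10, u(40) = 2, u(41) = 6, u(42) = 16.
Since (u(41), u(42)) = (u(1), u(2)) = (6, 16) (two consecutive terms determine the rest), the sequence is eventually periodic: after a pre-period of length 1 it cycles with period 40.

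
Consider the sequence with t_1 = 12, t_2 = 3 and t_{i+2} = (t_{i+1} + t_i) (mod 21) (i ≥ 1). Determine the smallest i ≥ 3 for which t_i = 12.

We have t_1 = 12; t_2 = 3; t_3 = 15; t_4 = 18; t_5 = 12; t_6 = 9; t_7 = 0; t_8 = 9; t_9 = 9; t_{10} = 18; t_{11} = 6; t_{12} = 3; t_{13} = 9; t_{14} = 12; t_{15} = 0; t_{16} = 12; t_{17} = 12; t_{18} = 3.
Since (t_{17}, t_{18}) = (t_1, t_2) = (12, 3) (two consecutive terms determine the rest), the sequence is periodic with period 16.
The value 12 first appears (with i ≥ 3) at t_5.

5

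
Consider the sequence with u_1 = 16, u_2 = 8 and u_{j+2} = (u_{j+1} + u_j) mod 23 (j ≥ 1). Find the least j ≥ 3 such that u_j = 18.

u_1 = 16, u_2 = 8, u_3 = 1, u_4 = 9, u_5 = 10, u_6 = 19, u_7 = 6, u_8 = 2, u_9 = 8, u_{10} = 10, u_{11} = 18, u_{12} = 5, u_{13} = 0, u_{14} = 5, u_{15} = 5, u_{16} = 10, u_{17} = 15, u_{18} = 2, u_{19} = 17, u_{20} = 19, u_{21} = 13, u_{22} = 9, u_{23} = 22, u_{24} = 8, u_{25} = 7, u_{26} = 15, u_{27} = 22, u_{28} = 14, u_{29} = 13, u_{30} = 4, u_{31} = 17, u_{32} = 21, u_{33} = 15, u_{34} = 13, u_{35} = 5, u_{36} = 18, u_{37} = 0, u_{38} = 18, u_{39} = 18, u_{40} = 13, u_{41} = 8, u_{42} = 21, u_{43} = 6, u_{44} = 4, u_{45} = 10, u_{46} = 14, u_{47} = 1, u_{48} = 15, u_{49} = 16, u_{50} = 8.
The sequence repeats with period 48.
The value 18 first appears (with j ≥ 3) at u_{11}.

11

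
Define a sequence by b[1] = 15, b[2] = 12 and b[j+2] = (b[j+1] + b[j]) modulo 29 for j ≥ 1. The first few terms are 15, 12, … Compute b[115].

27

Computing terms: b[1] = 15, b[2] = 12, b[3] = 27, b[4] = 10, b[5] = 8, b[6] = 18, b[7] = 26, b[8] = 15, b[9] = 12.
Since (b[8], b[9]) = (b[1], b[2]) = (15, 12) (two consecutive terms determine the rest), the sequence is periodic with period 7.
(115 - 1) mod 7 = 2, so b[115] = b[3] = 27.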